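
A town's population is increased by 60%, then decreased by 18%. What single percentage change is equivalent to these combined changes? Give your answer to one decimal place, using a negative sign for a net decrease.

A 60% increase multiplies by 1.6.
Then an 18% decrease: 1.6 × 0.82 = 1.312.
Overall factor 1.312, i.e. 31.2%.

31.2%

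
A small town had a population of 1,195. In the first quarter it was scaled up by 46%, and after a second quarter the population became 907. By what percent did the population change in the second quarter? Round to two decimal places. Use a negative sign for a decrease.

-48.01%

After the first quarter: 1,195 × 1.46 = 1744.7.
Second-quarter multiplier: 907 ÷ 1744.7 ≈ 0.51986.
That is a change of -48.01%.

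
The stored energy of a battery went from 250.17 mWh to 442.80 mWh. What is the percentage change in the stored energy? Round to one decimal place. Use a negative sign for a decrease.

77.0%

Change: 442.80 − 250.17 = 192.63.
Relative to the original: 192.63 ÷ 250.17 ≈ 77.0%.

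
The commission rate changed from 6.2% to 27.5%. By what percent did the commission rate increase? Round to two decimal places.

The change is 27.5 − 6.2 = 21.3 percentage points.
Relative to the original 6.2%, that is 21.3 ÷ 6.2 ≈ 343.55%.
So the commission rate rose by 343.55%.

343.55%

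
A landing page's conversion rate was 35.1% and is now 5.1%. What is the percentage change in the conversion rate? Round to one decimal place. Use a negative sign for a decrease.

The change is 5.1 − 35.1 = -30.0 percentage points.
Relative to the original 35.1%, that is -30.0 ÷ 35.1 ≈ -85.5%.

-85.5%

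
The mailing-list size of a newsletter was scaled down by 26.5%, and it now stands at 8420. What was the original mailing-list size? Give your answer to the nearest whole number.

The overall multiplier applied was 0.735.
So the original mailing-list size was 8420 ÷ 0.735 ≈ 11456.

11456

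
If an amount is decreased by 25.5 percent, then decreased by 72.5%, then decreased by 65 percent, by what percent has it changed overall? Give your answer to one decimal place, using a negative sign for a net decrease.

The combined multiplier is 0.745 × 0.275 × 0.35 = 0.07170625.
That corresponds to a decrease of 92.8%.

-92.8%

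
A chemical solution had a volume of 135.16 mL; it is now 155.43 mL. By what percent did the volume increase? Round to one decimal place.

15.0%

Change: 155.43 − 135.16 = 20.27.
Relative to the original: 20.27 ÷ 135.16 ≈ 15.0%.
So the volume increased by 15.0%.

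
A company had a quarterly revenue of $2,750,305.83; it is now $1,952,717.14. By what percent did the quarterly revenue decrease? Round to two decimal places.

29.00%

Change: $1,952,717.14 − $2,750,305.83 = -$797,588.69.
Relative to the original: -$797,588.69 ÷ $2,750,305.83 ≈ -29.00%.
So the quarterly revenue decreased by 29.00%.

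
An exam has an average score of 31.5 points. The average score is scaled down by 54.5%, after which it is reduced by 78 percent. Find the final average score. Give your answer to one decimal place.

3.2 points

54.5% decrease: 31.5 × 0.455 = 14.3325.
Apply the 78% decrease: 14.3325 × 0.22 = 3.15315 ≈ 3.2.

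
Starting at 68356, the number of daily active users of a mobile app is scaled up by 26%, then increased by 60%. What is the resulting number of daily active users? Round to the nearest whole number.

137806

Each change multiplies by a factor: 1.26 × 1.6 = 2.016.
68356 × 2.016 = 137805.696 ≈ 137806.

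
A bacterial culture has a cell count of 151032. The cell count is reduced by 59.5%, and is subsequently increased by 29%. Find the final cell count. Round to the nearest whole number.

78907

Apply the 59.5% decrease: 151032 × 0.405 = 61167.96.
29% increase: 61167.96 × 1.29 = 78906.6684 ≈ 78907.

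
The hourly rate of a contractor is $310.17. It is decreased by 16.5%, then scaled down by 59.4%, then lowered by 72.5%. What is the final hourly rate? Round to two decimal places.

$28.92

16.5% decrease: $310.17 × 0.835 = $258.99195.
59.4% decrease: $258.99195 × 0.406 = $105.1507317.
After the 72.5% decrease: $105.1507317 × 0.275 = $28.9164512175 ≈ $28.92.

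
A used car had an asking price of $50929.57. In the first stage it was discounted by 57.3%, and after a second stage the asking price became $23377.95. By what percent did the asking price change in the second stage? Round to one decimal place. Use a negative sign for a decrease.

After the first stage: $50929.57 × 0.427 = $21746.92639.
Second-stage multiplier: $23377.95 ÷ $21746.92639 ≈ 1.075.
That is a change of 7.5%.

7.5%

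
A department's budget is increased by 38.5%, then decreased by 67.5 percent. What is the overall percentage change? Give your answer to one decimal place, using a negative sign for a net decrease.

-55.0%

The combined multiplier is 1.385 × 0.325 = 0.450125.
That corresponds to a decrease of 55.0%.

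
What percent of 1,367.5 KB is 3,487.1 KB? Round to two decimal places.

255.00%

3,487.1 KB ÷ 1,367.5 KB ≈ 255.00%.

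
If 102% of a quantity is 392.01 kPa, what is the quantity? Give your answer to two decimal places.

392.01 kPa ÷ 1.02 ≈ 384.32 kPa.

384.32 kPa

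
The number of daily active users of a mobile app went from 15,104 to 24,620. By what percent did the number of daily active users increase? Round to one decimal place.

Change: 24,620 − 15,104 = 9,516.
Relative to the original: 9,516 ÷ 15,104 ≈ 63.0%.
So the number of daily active users increased by 63.0%.

63.0%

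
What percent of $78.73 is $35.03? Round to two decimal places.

$35.03 ÷ $78.73 ≈ 44.49%.

44.49%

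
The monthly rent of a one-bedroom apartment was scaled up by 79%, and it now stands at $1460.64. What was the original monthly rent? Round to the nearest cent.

$816.00

The overall multiplier applied was 1.79.
So the original monthly rent was $1460.64 ÷ 1.79 = $816.00.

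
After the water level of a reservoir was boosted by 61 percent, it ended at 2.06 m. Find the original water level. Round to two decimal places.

The overall multiplier applied was 1.61.
So the original water level was 2.06 ÷ 1.61 ≈ 1.28 m.

1.28 m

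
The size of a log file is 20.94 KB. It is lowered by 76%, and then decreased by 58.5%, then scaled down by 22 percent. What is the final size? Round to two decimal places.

1.63 KB

Each change multiplies by a factor: 0.24 × 0.415 × 0.78 = 0.077688.
20.94 × 0.077688 = 1.62678672 ≈ 1.63.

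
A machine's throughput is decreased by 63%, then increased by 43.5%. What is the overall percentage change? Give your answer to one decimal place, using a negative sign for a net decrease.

A 63% decrease multiplies by 0.37.
Then a 43.5% increase: 0.37 × 1.435 = 0.53095.
Overall factor 0.53095, i.e. -46.9%.

-46.9%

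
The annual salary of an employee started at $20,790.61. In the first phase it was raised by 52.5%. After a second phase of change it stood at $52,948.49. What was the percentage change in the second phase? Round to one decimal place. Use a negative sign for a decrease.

67.0%

After the first phase: $20,790.61 × 1.525 = $31705.68025.
Second-phase multiplier: $52,948.49 ÷ $31705.68025 ≈ 1.67.
That is a change of 67.0%.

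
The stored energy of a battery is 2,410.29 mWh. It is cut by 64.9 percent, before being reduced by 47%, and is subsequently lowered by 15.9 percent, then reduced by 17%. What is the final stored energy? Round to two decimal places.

64.9% decrease: 2,410.29 × 0.351 = 846.01179.
After the 47% decrease: 846.01179 × 0.53 = 448.3862487.
Apply the 15.9% decrease: 448.3862487 × 0.841 = 377.0928351567.
17% decrease: 377.0928351567 × 0.83 = 312.987053180061 ≈ 312.99.

312.99 mWh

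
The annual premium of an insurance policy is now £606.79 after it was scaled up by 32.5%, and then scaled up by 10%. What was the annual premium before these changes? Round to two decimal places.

Undoing the 10% increase: £606.79 ÷ 1.1 ≈ £551.627273.
Undoing the 32.5% increase: £551.627273 ÷ 1.325 ≈ £416.32.

£416.32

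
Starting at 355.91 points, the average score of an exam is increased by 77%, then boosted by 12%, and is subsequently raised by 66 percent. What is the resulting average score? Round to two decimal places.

Each change multiplies by a factor: 1.77 × 1.12 × 1.66 = 3.290784.
355.91 × 3.290784 = 1171.22293344 ≈ 1171.22.

1171.22 points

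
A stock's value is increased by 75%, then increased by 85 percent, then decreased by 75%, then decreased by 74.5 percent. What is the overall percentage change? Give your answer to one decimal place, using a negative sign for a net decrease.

A 75% increase multiplies by 1.75.
Then an 85% increase: 1.75 × 1.85 = 3.2375.
Then a 75% decrease: 3.2375 × 0.25 = 0.809375.
Then a 74.5% decrease: 0.809375 × 0.255 = 0.206390625.
Overall factor 0.206390625, i.e. -79.4%.

-79.4%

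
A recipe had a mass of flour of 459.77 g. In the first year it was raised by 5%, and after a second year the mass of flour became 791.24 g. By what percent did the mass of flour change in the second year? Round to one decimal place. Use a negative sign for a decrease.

After the first year: 459.77 × 1.05 = 482.7585.
Second-year multiplier: 791.24 ÷ 482.7585 ≈ 1.639.
That is a change of 63.9%.

63.9%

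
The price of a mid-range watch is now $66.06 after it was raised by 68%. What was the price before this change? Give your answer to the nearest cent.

The overall multiplier applied was 1.68.
So the original price was $66.06 ÷ 1.68 ≈ $39.32.

$39.32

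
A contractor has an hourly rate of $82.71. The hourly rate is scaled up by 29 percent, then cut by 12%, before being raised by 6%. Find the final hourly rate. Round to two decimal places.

Each change multiplies by a factor: 1.29 × 0.88 × 1.06 = 1.203312.
$82.71 × 1.203312 = $99.52593552 ≈ $99.53.

$99.53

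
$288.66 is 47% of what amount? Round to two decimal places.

$614.17

$288.66 ÷ 0.47 ≈ $614.17.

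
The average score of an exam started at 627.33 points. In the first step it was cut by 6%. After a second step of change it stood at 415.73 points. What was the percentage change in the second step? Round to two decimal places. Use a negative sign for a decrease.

After the first step: 627.33 × 0.94 = 589.6902.
Second-step multiplier: 415.73 ÷ 589.6902 ≈ 0.704997.
That is a change of -29.50%.

-29.50%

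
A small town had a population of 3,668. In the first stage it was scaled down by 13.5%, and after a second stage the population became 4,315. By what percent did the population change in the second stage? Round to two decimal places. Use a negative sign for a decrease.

After the first stage: 3,668 × 0.865 = 3172.82.
Second-stage multiplier: 4,315 ÷ 3172.82 ≈ 1.359989.
That is a change of 36.00%.

36.00%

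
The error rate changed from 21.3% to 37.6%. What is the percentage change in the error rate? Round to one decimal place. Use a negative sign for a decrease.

76.5%

The change is 37.6 − 21.3 = 16.3 percentage points.
Relative to the original 21.3%, that is 16.3 ÷ 21.3 ≈ 76.5%.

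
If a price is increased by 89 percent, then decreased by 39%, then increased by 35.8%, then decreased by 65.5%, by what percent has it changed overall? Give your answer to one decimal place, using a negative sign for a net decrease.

The combined multiplier is 1.89 × 0.61 × 1.358 × 0.345 = 0.540145179.
That corresponds to a decrease of 46.0%.

-46.0%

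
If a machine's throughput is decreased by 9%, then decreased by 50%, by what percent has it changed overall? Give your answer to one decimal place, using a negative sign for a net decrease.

-54.5%

A 9% decrease multiplies by 0.91.
Then a 50% decrease: 0.91 × 0.5 = 0.455.
Overall factor 0.455, i.e. -54.5%.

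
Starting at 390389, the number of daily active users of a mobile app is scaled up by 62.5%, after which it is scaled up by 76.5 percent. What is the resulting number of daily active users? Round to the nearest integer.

1119684

Apply the 62.5% increase: 390389 × 1.625 = 634382.125.
Apply the 76.5% increase: 634382.125 × 1.765 = 1119684.450625 ≈ 1119684.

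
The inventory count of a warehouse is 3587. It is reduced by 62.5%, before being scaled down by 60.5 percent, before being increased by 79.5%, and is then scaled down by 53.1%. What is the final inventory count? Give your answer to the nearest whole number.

Each change multiplies by a factor: 0.375 × 0.395 × 1.795 × 0.469 = 0.124699771875.
3587 × 0.124699771875 = 447.298081715625 ≈ 447.

447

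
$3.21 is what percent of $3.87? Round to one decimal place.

$3.21 ÷ $3.87 ≈ 82.9%.

82.9%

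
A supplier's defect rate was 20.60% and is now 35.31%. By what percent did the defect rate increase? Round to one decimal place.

The change is 35.31 − 20.60 = 14.71 percentage points.
Relative to the original 20.60%, that is 14.71 ÷ 20.60 ≈ 71.4%.
So the defect rate rose by 71.4%.

71.4%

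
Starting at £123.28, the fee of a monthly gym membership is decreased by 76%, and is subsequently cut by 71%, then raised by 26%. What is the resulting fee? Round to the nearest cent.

£10.81

After the 76% decrease: £123.28 × 0.24 = £29.5872.
After the 71% decrease: £29.5872 × 0.29 = £8.580288.
Apply the 26% increase: £8.580288 × 1.26 = £10.81116288 ≈ £10.81.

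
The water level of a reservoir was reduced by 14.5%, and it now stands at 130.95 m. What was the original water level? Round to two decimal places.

153.16 m

The overall multiplier applied was 0.855.
So the original water level was 130.95 ÷ 0.855 ≈ 153.16 m.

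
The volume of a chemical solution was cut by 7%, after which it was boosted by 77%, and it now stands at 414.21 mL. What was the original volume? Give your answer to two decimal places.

251.63 mL

Undoing the 77% increase: 414.21 ÷ 1.77 ≈ 234.016949.
Undoing the 7% decrease: 234.016949 ÷ 0.93 ≈ 251.63 mL.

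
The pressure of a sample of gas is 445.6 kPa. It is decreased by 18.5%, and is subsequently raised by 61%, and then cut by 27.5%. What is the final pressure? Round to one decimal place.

Each change multiplies by a factor: 0.815 × 1.61 × 0.725 = 0.95130875.
445.6 × 0.95130875 = 423.903179 ≈ 423.9.

423.9 kPa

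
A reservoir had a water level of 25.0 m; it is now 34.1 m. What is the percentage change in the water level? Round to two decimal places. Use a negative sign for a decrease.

Change: 34.1 − 25.0 = 9.1.
Relative to the original: 9.1 ÷ 25.0 = 36.40%.

36.40%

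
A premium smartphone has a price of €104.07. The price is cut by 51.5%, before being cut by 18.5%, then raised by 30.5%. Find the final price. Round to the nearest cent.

Each change multiplies by a factor: 0.485 × 0.815 × 1.305 = 0.515833875.
€104.07 × 0.515833875 = €53.68283137125 ≈ €53.68.

€53.68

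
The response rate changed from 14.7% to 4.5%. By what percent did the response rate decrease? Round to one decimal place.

69.4%

The change is 4.5 − 14.7 = -10.2 percentage points.
Relative to the original 14.7%, that is -10.2 ÷ 14.7 ≈ -69.4%.
So the response rate fell by 69.4%.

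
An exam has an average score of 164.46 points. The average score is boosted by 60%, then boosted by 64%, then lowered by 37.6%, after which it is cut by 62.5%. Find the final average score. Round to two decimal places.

60% increase: 164.46 × 1.6 = 263.136.
64% increase: 263.136 × 1.64 = 431.54304.
37.6% decrease: 431.54304 × 0.624 = 269.28285696.
Apply the 62.5% decrease: 269.28285696 × 0.375 = 100.98107136 ≈ 100.98.

100.98 points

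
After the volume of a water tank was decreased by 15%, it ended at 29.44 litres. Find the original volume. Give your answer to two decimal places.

34.64 litres

The overall multiplier applied was 0.85.
So the original volume was 29.44 ÷ 0.85 ≈ 34.64 litres.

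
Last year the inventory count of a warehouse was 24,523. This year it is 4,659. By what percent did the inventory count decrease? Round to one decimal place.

Change: 4,659 − 24,523 = -19,864.
Relative to the original: -19,864 ÷ 24,523 ≈ -81.0%.
So the inventory count decreased by 81.0%.

81.0%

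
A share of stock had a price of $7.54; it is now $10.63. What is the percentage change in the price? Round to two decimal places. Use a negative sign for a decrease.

40.98%

Change: $10.63 − $7.54 = $3.09.
Relative to the original: $3.09 ÷ $7.54 ≈ 40.98%.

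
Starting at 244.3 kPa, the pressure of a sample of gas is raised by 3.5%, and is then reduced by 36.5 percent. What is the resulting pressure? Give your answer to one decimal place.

160.6 kPa

3.5% increase: 244.3 × 1.035 = 252.8505.
Apply the 36.5% decrease: 252.8505 × 0.635 = 160.5600675 ≈ 160.6.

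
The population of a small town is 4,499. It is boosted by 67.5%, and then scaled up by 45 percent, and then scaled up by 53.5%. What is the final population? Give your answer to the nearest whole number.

16,773

Each change multiplies by a factor: 1.675 × 1.45 × 1.535 = 3.72813125.
4,499 × 3.72813125 = 16772.86249375 ≈ 16,773.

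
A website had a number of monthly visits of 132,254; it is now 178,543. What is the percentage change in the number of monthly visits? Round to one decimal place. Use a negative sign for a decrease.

35.0%

Change: 178,543 − 132,254 = 46,289.
Relative to the original: 46,289 ÷ 132,254 ≈ 35.0%.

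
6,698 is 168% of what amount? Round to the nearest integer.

6,698 ÷ 1.68 ≈ 3,987.

3,987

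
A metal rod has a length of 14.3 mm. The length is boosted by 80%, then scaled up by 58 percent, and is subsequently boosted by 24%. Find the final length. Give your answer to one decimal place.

Each change multiplies by a factor: 1.8 × 1.58 × 1.24 = 3.52656.
14.3 × 3.52656 = 50.429808 ≈ 50.4.

50.4 mm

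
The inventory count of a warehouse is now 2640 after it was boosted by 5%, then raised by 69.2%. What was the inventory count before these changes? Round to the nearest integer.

The overall multiplier applied was 1.05 × 1.692 = 1.7766.
So the original inventory count was 2640 ÷ 1.7766 ≈ 1486.

1486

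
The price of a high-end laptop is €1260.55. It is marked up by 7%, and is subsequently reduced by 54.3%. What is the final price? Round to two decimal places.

€616.40

Each change multiplies by a factor: 1.07 × 0.457 = 0.48899.
€1260.55 × 0.48899 = €616.3963445 ≈ €616.40.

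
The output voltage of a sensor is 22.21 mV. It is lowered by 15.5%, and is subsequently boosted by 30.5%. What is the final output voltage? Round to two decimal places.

24.49 mV

Apply the 15.5% decrease: 22.21 × 0.845 = 18.76745.
Apply the 30.5% increase: 18.76745 × 1.305 = 24.49152225 ≈ 24.49.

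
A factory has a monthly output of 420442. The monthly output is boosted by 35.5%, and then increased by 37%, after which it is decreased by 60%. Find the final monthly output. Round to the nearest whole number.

312195

Each change multiplies by a factor: 1.355 × 1.37 × 0.4 = 0.74254.
420442 × 0.74254 = 312195.00268 ≈ 312195.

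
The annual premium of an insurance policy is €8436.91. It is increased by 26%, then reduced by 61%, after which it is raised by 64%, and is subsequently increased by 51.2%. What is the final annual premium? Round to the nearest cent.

€10280.50

After the 26% increase: €8436.91 × 1.26 = €10630.5066.
After the 61% decrease: €10630.5066 × 0.39 = €4145.897574.
After the 64% increase: €4145.897574 × 1.64 = €6799.27202136.
After the 51.2% increase: €6799.27202136 × 1.512 = €10280.49929629632 ≈ €10280.50.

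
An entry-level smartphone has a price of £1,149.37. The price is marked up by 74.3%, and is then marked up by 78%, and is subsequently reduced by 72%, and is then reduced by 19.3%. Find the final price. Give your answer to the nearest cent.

Each change multiplies by a factor: 1.743 × 1.78 × 0.28 × 0.807 = 0.7010499384.
£1,149.37 × 0.7010499384 = £805.765767698808 ≈ £805.77.

£805.77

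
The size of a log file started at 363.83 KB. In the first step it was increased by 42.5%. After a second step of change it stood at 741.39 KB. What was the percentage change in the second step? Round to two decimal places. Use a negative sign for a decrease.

43.00%

After the first step: 363.83 × 1.425 = 518.45775.
Second-step multiplier: 741.39 ÷ 518.45775 ≈ 1.429991.
That is a change of 43.00%.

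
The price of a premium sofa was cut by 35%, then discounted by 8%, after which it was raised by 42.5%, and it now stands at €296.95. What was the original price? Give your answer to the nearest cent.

€348.47

Undoing the 42.5% increase: €296.95 ÷ 1.425 ≈ €208.385965.
Undoing the 8% decrease: €208.385965 ÷ 0.92 ≈ €226.506484.
Undoing the 35% decrease: €226.506484 ÷ 0.65 ≈ €348.47.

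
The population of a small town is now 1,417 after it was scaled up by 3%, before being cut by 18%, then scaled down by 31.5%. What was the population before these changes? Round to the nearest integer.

Undoing the 31.5% decrease: 1,417 ÷ 0.685 ≈ 2068.613139.
Undoing the 18% decrease: 2068.613139 ÷ 0.82 = 2522.69895.
Undoing the 3% increase: 2522.69895 ÷ 1.03 ≈ 2,449.

2,449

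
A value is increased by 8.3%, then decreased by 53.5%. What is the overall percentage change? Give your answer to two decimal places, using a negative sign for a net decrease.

-49.64%

The combined multiplier is 1.083 × 0.465 = 0.503595.
That corresponds to a decrease of 49.64%.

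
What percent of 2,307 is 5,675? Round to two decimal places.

245.99%

5,675 ÷ 2,307 ≈ 245.99%.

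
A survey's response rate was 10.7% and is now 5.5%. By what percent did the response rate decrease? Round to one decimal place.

48.6%

The change is 5.5 − 10.7 = -5.2 percentage points.
Relative to the original 10.7%, that is -5.2 ÷ 10.7 ≈ -48.6%.
So the response rate fell by 48.6%.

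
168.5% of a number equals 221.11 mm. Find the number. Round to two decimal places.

131.22 mm

221.11 mm ÷ 1.685 ≈ 131.22 mm.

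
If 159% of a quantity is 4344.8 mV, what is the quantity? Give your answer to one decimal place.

2732.6 mV

4344.8 mV ÷ 1.59 ≈ 2732.6 mV.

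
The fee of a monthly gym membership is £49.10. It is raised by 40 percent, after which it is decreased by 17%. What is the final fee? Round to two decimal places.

£57.05

Each change multiplies by a factor: 1.4 × 0.83 = 1.162.
£49.10 × 1.162 = £57.0542 ≈ £57.05.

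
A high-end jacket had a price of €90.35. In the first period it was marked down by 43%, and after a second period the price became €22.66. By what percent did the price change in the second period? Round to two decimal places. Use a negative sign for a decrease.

-56.00%

After the first period: €90.35 × 0.57 = €51.4995.
Second-period multiplier: €22.66 ÷ €51.4995 ≈ 0.440004.
That is a change of -56.00%.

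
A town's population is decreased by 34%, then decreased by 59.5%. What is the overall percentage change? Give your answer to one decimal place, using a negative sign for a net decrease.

-73.3%

The combined multiplier is 0.66 × 0.405 = 0.2673.
That corresponds to a decrease of 73.3%.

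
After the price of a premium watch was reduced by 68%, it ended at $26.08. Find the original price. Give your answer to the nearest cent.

$81.50

The overall multiplier applied was 0.32.
So the original price was $26.08 ÷ 0.32 = $81.50.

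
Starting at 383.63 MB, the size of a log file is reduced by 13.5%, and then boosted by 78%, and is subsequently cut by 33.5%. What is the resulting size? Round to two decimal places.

392.80 MB

Apply the 13.5% decrease: 383.63 × 0.865 = 331.83995.
Apply the 78% increase: 331.83995 × 1.78 = 590.675111.
After the 33.5% decrease: 590.675111 × 0.665 = 392.798948815 ≈ 392.80.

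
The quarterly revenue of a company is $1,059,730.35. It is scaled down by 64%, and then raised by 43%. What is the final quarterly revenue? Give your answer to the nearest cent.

$545,549.18

Each change multiplies by a factor: 0.36 × 1.43 = 0.5148.
$1,059,730.35 × 0.5148 = $545549.18418 ≈ $545,549.18.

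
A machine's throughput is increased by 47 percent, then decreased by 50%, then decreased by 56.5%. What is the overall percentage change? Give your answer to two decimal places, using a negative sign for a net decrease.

A 47% increase multiplies by 1.47.
Then a 50% decrease: 1.47 × 0.5 = 0.735.
Then a 56.5% decrease: 0.735 × 0.435 = 0.319725.
Overall factor 0.319725, i.e. -68.03%.

-68.03%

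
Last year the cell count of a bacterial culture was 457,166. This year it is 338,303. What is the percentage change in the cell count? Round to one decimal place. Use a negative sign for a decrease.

-26.0%

Change: 338,303 − 457,166 = -118,863.
Relative to the original: -118,863 ÷ 457,166 ≈ -26.0%.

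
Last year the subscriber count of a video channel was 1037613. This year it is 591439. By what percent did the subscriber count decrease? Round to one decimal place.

43.0%

Change: 591439 − 1037613 = -446174.
Relative to the original: -446174 ÷ 1037613 ≈ -43.0%.
So the subscriber count decreased by 43.0%.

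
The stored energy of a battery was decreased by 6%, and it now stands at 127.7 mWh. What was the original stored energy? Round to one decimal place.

135.9 mWh

The overall multiplier applied was 0.94.
So the original stored energy was 127.7 ÷ 0.94 ≈ 135.9 mWh.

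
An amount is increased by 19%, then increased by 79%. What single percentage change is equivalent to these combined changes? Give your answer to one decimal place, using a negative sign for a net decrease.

The combined multiplier is 1.19 × 1.79 = 2.1301.
That corresponds to an increase of 113.0%.

113.0%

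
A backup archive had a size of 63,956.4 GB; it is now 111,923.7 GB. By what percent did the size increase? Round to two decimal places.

Change: 111,923.7 − 63,956.4 = 47,967.3.
Relative to the original: 47,967.3 ÷ 63,956.4 = 75.00%.
So the size increased by 75.00%.

75.00%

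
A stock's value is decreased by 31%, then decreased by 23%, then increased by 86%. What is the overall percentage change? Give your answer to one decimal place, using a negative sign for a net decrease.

A 31% decrease multiplies by 0.69.
Then a 23% decrease: 0.69 × 0.77 = 0.5313.
Then an 86% increase: 0.5313 × 1.86 = 0.988218.
Overall factor 0.988218, i.e. -1.2%.

-1.2%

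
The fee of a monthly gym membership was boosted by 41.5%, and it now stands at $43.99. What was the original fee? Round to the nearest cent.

The overall multiplier applied was 1.415.
So the original fee was $43.99 ÷ 1.415 ≈ $31.09.

$31.09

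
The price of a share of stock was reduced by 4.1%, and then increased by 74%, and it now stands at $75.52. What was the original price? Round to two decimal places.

$45.26

The overall multiplier applied was 0.959 × 1.74 = 1.66866.
So the original price was $75.52 ÷ 1.66866 ≈ $45.26.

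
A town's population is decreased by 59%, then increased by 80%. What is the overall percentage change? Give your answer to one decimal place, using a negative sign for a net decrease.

-26.2%

The combined multiplier is 0.41 × 1.8 = 0.738.
That corresponds to a decrease of 26.2%.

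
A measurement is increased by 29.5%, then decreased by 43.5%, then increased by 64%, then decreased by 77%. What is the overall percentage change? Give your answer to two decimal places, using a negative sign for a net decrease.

-72.40%

The combined multiplier is 1.295 × 0.565 × 1.64 × 0.23 = 0.27598781.
That corresponds to a decrease of 72.40%.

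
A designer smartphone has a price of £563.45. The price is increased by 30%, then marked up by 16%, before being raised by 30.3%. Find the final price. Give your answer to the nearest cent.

Each change multiplies by a factor: 1.3 × 1.16 × 1.303 = 1.964924.
£563.45 × 1.964924 = £1107.1364278 ≈ £1107.14.

£1107.14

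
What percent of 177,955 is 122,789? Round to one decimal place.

69.0%

122,789 ÷ 177,955 ≈ 69.0%.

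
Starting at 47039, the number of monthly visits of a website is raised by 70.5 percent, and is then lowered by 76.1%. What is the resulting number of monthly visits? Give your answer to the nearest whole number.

Each change multiplies by a factor: 1.705 × 0.239 = 0.407495.
47039 × 0.407495 = 19168.157305 ≈ 19168.

19168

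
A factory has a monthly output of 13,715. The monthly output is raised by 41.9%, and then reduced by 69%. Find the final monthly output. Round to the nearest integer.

41.9% increase: 13,715 × 1.419 = 19461.585.
69% decrease: 19461.585 × 0.31 = 6033.09135 ≈ 6,033.

6,033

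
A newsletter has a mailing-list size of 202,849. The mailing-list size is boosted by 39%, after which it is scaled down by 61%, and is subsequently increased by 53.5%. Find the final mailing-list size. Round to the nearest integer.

168,795

After the 39% increase: 202,849 × 1.39 = 281960.11.
Apply the 61% decrease: 281960.11 × 0.39 = 109964.4429.
Apply the 53.5% increase: 109964.4429 × 1.535 = 168795.4198515 ≈ 168,795.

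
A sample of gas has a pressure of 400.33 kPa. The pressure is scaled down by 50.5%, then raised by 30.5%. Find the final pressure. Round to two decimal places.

258.60 kPa

Each change multiplies by a factor: 0.495 × 1.305 = 0.645975.
400.33 × 0.645975 = 258.60317175 ≈ 258.60.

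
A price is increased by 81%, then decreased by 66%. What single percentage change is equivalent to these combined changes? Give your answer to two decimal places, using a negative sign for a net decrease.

The combined multiplier is 1.81 × 0.34 = 0.6154.
That corresponds to a decrease of 38.46%.

-38.46%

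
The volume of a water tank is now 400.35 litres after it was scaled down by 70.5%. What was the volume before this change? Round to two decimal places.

1,357.12 litres

The overall multiplier applied was 0.295.
So the original volume was 400.35 ÷ 0.295 ≈ 1,357.12 litres.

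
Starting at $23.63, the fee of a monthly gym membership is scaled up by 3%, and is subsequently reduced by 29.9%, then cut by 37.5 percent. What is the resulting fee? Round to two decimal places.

$10.66

After the 3% increase: $23.63 × 1.03 = $24.3389.
29.9% decrease: $24.3389 × 0.701 = $17.0615689.
After the 37.5% decrease: $17.0615689 × 0.625 = $10.6634805625 ≈ $10.66.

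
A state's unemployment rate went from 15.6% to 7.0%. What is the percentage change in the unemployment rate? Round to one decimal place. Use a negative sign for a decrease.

The change is 7.0 − 15.6 = -8.6 percentage points.
Relative to the original 15.6%, that is -8.6 ÷ 15.6 ≈ -55.1%.

-55.1%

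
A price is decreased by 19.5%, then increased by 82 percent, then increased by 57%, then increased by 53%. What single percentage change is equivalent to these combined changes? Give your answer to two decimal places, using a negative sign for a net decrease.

A 19.5% decrease multiplies by 0.805.
Then an 82% increase: 0.805 × 1.82 = 1.4651.
Then a 57% increase: 1.4651 × 1.57 = 2.300207.
Then a 53% increase: 2.300207 × 1.53 = 3.51931671.
Overall factor 3.51931671, i.e. 251.93%.

251.93%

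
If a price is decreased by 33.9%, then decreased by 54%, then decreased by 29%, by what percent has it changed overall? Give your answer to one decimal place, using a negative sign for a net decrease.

-78.4%

The combined multiplier is 0.661 × 0.46 × 0.71 = 0.2158826.
That corresponds to a decrease of 78.4%.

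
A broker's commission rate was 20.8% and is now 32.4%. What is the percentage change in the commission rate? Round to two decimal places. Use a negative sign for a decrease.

The change is 32.4 − 20.8 = 11.6 percentage points.
Relative to the original 20.8%, that is 11.6 ÷ 20.8 ≈ 55.77%.

55.77%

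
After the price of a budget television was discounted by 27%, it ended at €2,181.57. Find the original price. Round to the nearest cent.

The overall multiplier applied was 0.73.
So the original price was €2,181.57 ÷ 0.73 ≈ €2,988.45.

€2,988.45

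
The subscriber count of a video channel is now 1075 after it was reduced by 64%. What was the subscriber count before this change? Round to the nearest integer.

2986

The overall multiplier applied was 0.36.
So the original subscriber count was 1075 ÷ 0.36 ≈ 2986.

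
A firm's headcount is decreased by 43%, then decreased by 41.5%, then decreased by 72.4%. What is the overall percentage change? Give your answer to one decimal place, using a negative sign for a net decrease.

The combined multiplier is 0.57 × 0.585 × 0.276 = 0.0920322.
That corresponds to a decrease of 90.8%.

-90.8%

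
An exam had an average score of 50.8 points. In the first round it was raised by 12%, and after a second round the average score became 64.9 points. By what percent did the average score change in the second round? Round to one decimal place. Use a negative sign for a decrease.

After the first round: 50.8 × 1.12 = 56.896.
Second-round multiplier: 64.9 ÷ 56.896 ≈ 1.14068.
That is a change of 14.1%.

14.1%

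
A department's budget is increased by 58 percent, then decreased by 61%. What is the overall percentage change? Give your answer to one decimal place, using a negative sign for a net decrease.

-38.4%

The combined multiplier is 1.58 × 0.39 = 0.6162.
That corresponds to a decrease of 38.4%.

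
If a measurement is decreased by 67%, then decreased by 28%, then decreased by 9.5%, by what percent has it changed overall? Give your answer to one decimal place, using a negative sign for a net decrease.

The combined multiplier is 0.33 × 0.72 × 0.905 = 0.215028.
That corresponds to a decrease of 78.5%.

-78.5%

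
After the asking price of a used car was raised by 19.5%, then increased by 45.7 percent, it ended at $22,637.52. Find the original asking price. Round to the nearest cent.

$13,001.74

Undoing the 45.7% increase: $22,637.52 ÷ 1.457 ≈ $15537.076184.
Undoing the 19.5% increase: $15537.076184 ÷ 1.195 ≈ $13,001.74.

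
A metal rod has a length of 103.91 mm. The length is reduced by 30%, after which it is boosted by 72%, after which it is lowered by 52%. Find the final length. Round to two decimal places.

60.05 mm

Each change multiplies by a factor: 0.7 × 1.72 × 0.48 = 0.57792.
103.91 × 0.57792 = 60.0516672 ≈ 60.05.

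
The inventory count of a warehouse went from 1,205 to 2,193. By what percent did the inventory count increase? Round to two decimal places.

81.99%

Change: 2,193 − 1,205 = 988.
Relative to the original: 988 ÷ 1,205 ≈ 81.99%.
So the inventory count increased by 81.99%.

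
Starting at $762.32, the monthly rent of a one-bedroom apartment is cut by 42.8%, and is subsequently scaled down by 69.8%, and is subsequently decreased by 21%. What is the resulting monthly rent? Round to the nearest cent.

$104.03

42.8% decrease: $762.32 × 0.572 = $436.04704.
69.8% decrease: $436.04704 × 0.302 = $131.68620608.
Apply the 21% decrease: $131.68620608 × 0.79 = $104.0321028032 ≈ $104.03.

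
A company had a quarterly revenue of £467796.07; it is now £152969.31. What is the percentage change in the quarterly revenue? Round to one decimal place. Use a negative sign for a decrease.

-67.3%

Change: £152969.31 − £467796.07 = -£314826.76.
Relative to the original: -£314826.76 ÷ £467796.07 ≈ -67.3%.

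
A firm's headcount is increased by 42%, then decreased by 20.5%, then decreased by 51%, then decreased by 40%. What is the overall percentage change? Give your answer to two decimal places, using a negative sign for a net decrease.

-66.81%

A 42% increase multiplies by 1.42.
Then a 20.5% decrease: 1.42 × 0.795 = 1.1289.
Then a 51% decrease: 1.1289 × 0.49 = 0.553161.
Then a 40% decrease: 0.553161 × 0.6 = 0.3318966.
Overall factor 0.3318966, i.e. -66.81%.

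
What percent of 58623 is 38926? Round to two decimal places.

66.40%

38926 ÷ 58623 ≈ 66.40%.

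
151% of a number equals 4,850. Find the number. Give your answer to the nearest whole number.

3,212

4,850 ÷ 1.51 ≈ 3,212.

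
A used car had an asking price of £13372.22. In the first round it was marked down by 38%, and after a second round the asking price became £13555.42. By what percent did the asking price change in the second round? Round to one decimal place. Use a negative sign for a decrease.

63.5%

After the first round: £13372.22 × 0.62 = £8290.7764.
Second-round multiplier: £13555.42 ÷ £8290.7764 ≈ 1.635.
That is a change of 63.5%.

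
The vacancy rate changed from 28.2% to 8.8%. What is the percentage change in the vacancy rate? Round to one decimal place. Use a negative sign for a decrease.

The change is 8.8 − 28.2 = -19.4 percentage points.
Relative to the original 28.2%, that is -19.4 ÷ 28.2 ≈ -68.8%.

-68.8%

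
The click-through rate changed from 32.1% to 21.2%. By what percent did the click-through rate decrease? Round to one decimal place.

The change is 21.2 − 32.1 = -10.9 percentage points.
Relative to the original 32.1%, that is -10.9 ÷ 32.1 ≈ -34.0%.
So the click-through rate fell by 34.0%.

34.0%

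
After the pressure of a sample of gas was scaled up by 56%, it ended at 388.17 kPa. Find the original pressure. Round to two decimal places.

The overall multiplier applied was 1.56.
So the original pressure was 388.17 ÷ 1.56 ≈ 248.83 kPa.

248.83 kPa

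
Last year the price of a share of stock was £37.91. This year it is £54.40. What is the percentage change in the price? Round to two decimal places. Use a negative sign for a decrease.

Change: £54.40 − £37.91 = £16.49.
Relative to the original: £16.49 ÷ £37.91 ≈ 43.50%.

43.50%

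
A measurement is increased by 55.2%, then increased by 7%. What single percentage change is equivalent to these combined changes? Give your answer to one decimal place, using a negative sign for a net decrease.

The combined multiplier is 1.552 × 1.07 = 1.66064.
That corresponds to an increase of 66.1%.

66.1%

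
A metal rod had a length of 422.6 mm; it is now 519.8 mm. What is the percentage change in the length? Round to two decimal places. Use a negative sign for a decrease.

Change: 519.8 − 422.6 = 97.2.
Relative to the original: 97.2 ÷ 422.6 ≈ 23.00%.

23.00%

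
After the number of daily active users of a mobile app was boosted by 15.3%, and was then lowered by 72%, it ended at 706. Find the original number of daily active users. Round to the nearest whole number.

2187

The overall multiplier applied was 1.153 × 0.28 = 0.32284.
So the original number of daily active users was 706 ÷ 0.32284 ≈ 2187.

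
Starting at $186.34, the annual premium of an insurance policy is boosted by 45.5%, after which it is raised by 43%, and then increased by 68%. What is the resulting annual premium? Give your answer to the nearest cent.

45.5% increase: $186.34 × 1.455 = $271.1247.
43% increase: $271.1247 × 1.43 = $387.708321.
68% increase: $387.708321 × 1.68 = $651.34997928 ≈ $651.35.

$651.35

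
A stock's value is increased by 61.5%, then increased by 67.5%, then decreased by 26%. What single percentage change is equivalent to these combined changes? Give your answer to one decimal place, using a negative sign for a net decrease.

A 61.5% increase multiplies by 1.615.
Then a 67.5% increase: 1.615 × 1.675 = 2.705125.
Then a 26% decrease: 2.705125 × 0.74 = 2.0017925.
Overall factor 2.0017925, i.e. 100.2%.

100.2%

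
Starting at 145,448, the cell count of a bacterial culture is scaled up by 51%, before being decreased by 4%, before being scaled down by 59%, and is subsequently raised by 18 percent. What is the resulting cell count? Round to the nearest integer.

Each change multiplies by a factor: 1.51 × 0.96 × 0.41 × 1.18 = 0.70131648.
145,448 × 0.70131648 = 102005.07938304 ≈ 102,005.

102,005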